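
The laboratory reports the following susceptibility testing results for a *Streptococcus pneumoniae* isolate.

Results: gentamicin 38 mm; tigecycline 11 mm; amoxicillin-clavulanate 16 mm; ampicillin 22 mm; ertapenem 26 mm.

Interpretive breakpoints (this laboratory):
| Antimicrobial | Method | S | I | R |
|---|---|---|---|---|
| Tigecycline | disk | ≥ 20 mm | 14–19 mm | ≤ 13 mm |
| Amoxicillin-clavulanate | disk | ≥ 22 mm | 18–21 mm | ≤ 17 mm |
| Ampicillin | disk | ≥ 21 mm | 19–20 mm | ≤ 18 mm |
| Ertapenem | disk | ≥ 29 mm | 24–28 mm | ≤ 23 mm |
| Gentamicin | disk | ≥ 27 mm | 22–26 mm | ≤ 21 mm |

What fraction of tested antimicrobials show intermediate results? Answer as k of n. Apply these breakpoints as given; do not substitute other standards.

Gentamicin: 38 mm is ≥ 27 mm → susceptible
Tigecycline: 11 mm is ≤ 13 mm ⇒ resistant
Amoxicillin-clavulanate (16 mm) ≤ 17 mm — R
Ampicillin: 22 mm is ≥ 21 mm — Susceptible
Ertapenem 26 mm: in 24–28 mm ⇒ intermediate
Intermediate: 1/5

1 of 5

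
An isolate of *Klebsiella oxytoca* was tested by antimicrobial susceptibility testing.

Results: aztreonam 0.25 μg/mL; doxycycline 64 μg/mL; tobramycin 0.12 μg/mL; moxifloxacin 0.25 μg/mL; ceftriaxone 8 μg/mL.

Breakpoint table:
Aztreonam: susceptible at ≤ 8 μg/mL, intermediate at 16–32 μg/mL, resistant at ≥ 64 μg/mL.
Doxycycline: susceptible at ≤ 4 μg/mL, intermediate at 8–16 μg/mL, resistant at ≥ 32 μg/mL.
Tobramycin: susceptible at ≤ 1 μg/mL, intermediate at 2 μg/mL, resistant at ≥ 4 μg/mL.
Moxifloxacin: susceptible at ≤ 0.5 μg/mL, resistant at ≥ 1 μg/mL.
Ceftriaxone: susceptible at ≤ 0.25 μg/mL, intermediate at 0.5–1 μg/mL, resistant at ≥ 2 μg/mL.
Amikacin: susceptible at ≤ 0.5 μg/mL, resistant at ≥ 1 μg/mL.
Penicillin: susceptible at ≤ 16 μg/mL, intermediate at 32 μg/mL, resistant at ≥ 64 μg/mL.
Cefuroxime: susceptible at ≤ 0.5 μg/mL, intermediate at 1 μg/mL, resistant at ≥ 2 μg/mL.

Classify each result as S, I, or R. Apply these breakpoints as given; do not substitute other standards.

Aztreonam (0.25 μg/mL) ≤ 8 μg/mL → S
Doxycycline 64 μg/mL: ≥ 32 μg/mL → Resistant
Tobramycin: 0.12 μg/mL is ≤ 1 μg/mL → Susceptible
Moxifloxacin (0.25 μg/mL) ≤ 0.5 μg/mL — Susceptible
Ceftriaxone (8 μg/mL) ≥ 2 μg/mL — resistant

S, R, S, S, R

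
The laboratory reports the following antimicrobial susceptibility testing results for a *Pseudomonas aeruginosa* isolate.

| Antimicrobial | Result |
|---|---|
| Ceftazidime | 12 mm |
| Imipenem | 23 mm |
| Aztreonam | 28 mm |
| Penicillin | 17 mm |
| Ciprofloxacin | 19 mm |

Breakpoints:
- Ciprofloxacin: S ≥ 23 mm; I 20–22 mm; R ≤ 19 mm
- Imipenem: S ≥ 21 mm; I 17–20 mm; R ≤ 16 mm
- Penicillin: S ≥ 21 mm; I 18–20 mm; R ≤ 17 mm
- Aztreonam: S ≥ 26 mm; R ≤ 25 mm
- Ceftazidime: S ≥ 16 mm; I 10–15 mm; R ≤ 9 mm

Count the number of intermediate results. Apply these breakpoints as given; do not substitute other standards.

Ceftazidime (12 mm) in 10–15 mm → intermediate
Imipenem 23 mm: ≥ 21 mm ⇒ S
Aztreonam: 28 mm is ≥ 26 mm — Susceptible
Penicillin: 17 mm is ≤ 17 mm — resistant
Ciprofloxacin (19 mm) ≤ 19 mm — Resistant
Intermediate: 1

1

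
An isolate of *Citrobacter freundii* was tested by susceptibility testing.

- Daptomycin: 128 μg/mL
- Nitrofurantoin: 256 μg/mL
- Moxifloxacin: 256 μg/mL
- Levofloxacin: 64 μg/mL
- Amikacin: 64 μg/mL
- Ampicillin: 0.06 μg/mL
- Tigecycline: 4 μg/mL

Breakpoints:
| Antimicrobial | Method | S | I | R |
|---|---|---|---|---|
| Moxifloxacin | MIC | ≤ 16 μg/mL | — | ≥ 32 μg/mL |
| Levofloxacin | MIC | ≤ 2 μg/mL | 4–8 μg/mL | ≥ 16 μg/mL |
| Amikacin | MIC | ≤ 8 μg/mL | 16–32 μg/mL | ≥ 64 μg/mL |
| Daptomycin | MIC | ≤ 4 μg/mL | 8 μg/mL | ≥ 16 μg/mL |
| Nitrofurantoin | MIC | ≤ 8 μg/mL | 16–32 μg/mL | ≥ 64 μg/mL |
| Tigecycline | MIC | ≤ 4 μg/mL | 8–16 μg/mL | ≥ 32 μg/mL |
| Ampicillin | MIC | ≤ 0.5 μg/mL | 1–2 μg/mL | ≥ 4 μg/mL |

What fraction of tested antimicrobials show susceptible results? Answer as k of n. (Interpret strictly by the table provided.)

2 of 7

Daptomycin 128 μg/mL: ≥ 16 μg/mL → resistant
Nitrofurantoin: 256 μg/mL is ≥ 64 μg/mL ⇒ resistant
Moxifloxacin (256 μg/mL) ≥ 32 μg/mL → resistant
Levofloxacin: 64 μg/mL is ≥ 16 μg/mL → R
Amikacin (64 μg/mL) ≥ 64 μg/mL ⇒ resistant
Ampicillin (0.06 μg/mL) ≤ 0.5 μg/mL ⇒ S
Tigecycline 4 μg/mL: ≤ 4 μg/mL ⇒ susceptible
Susceptible: 2/7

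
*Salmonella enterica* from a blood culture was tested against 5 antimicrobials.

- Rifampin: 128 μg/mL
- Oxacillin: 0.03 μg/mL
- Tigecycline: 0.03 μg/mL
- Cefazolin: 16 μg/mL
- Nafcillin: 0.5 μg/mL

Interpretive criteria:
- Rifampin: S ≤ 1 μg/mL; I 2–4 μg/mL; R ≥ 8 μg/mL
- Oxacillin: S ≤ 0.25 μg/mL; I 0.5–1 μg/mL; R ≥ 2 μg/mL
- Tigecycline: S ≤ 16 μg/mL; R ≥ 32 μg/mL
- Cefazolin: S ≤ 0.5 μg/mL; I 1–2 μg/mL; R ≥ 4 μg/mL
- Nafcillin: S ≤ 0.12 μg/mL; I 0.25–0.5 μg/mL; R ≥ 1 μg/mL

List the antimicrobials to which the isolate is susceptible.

oxacillin, tigecycline

Rifampin (128 μg/mL) ≥ 8 μg/mL → resistant
Oxacillin 0.03 μg/mL: ≤ 0.25 μg/mL — S
Tigecycline (0.03 μg/mL) ≤ 16 μg/mL → Susceptible
Cefazolin (16 μg/mL) ≥ 4 μg/mL ⇒ Resistant
Nafcillin (0.5 μg/mL) in 0.25–0.5 μg/mL ⇒ I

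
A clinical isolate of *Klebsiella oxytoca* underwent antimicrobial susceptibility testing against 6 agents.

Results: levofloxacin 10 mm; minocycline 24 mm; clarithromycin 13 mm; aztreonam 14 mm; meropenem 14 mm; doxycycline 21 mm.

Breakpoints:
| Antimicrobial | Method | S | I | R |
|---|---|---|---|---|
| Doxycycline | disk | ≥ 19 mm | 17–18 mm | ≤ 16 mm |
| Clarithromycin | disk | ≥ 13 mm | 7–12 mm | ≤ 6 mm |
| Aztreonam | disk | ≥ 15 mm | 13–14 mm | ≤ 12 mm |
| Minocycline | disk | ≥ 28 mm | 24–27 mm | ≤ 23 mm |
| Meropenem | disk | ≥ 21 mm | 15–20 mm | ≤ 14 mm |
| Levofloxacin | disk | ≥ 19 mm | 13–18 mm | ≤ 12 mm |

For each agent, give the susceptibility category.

Levofloxacin: 10 mm is ≤ 12 mm → R
Minocycline 24 mm: in 24–27 mm — intermediate
Clarithromycin 13 mm: ≥ 13 mm → Susceptible
Aztreonam (14 mm) in 13–14 mm — intermediate
Meropenem (14 mm) ≤ 14 mm — Resistant
Doxycycline: 21 mm is ≥ 19 mm → susceptible

R, I, S, I, R, S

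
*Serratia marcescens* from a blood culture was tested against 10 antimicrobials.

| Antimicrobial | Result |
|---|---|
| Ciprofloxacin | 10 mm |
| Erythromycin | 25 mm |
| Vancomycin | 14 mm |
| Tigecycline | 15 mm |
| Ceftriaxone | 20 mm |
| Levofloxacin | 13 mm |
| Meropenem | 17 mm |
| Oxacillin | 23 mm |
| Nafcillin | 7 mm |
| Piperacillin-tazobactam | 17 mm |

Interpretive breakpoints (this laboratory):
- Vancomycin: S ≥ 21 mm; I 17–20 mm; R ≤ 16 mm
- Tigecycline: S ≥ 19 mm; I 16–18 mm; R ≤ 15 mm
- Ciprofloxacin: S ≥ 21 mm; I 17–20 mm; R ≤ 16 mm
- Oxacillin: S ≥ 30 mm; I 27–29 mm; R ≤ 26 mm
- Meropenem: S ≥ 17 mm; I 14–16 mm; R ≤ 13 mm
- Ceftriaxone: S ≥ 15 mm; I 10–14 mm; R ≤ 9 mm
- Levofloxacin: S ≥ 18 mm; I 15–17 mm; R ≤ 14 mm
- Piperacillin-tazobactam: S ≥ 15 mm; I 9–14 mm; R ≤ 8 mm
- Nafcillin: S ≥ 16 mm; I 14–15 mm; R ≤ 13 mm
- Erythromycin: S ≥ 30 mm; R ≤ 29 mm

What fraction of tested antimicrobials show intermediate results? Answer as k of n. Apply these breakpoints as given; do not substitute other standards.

Ciprofloxacin 10 mm: ≤ 16 mm — Resistant
Erythromycin 25 mm: ≤ 29 mm → R
Vancomycin: 14 mm is ≤ 16 mm — resistant
Tigecycline: 15 mm is ≤ 15 mm ⇒ R
Ceftriaxone (20 mm) ≥ 15 mm ⇒ Susceptible
Levofloxacin: 13 mm is ≤ 14 mm → resistant
Meropenem (17 mm) ≥ 17 mm ⇒ Susceptible
Oxacillin 23 mm: ≤ 26 mm — R
Nafcillin 7 mm: ≤ 13 mm → resistant
Piperacillin-tazobactam: 17 mm is ≥ 15 mm → S
Intermediate: 0/10

0 of 10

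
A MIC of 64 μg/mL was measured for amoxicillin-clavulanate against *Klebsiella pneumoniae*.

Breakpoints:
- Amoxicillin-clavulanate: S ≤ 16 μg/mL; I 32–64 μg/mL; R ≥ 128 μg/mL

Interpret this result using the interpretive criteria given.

Amoxicillin-clavulanate: 64 μg/mL is in 32–64 μg/mL ⇒ Intermediate

Intermediate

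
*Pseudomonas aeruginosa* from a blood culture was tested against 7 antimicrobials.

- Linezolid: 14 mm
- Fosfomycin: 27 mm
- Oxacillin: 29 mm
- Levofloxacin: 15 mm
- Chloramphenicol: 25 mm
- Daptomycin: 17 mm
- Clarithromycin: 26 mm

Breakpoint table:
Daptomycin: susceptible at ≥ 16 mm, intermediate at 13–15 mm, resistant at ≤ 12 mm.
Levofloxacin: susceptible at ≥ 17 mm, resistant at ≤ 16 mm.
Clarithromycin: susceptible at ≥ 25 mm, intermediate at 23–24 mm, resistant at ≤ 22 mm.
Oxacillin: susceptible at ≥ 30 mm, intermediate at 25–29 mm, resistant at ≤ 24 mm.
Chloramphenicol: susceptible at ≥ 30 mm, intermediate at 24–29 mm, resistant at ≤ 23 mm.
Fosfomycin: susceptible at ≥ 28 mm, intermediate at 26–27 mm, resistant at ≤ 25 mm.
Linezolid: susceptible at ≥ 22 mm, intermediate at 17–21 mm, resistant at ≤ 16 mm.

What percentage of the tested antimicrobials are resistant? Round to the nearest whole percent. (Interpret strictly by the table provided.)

29%

Linezolid (14 mm) ≤ 16 mm ⇒ R
Fosfomycin 27 mm: in 26–27 mm → I
Oxacillin (29 mm) in 25–29 mm — Intermediate
Levofloxacin: 15 mm is ≤ 16 mm → Resistant
Chloramphenicol: 25 mm is in 24–29 mm → intermediate
Daptomycin: 17 mm is ≥ 16 mm — S
Clarithromycin 26 mm: ≥ 25 mm — susceptible
Resistant: 2/7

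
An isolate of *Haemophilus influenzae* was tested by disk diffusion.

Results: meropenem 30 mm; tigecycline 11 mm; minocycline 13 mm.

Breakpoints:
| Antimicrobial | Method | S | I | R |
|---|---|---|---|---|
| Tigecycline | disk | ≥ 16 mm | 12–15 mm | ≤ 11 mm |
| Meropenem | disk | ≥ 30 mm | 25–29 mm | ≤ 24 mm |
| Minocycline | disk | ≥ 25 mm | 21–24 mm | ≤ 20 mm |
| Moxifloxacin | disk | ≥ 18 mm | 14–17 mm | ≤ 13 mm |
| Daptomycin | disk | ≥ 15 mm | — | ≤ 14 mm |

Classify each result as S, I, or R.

Meropenem (30 mm) ≥ 30 mm ⇒ S
Tigecycline (11 mm) ≤ 11 mm ⇒ Resistant
Minocycline 13 mm: ≤ 20 mm → Resistant

S, R, R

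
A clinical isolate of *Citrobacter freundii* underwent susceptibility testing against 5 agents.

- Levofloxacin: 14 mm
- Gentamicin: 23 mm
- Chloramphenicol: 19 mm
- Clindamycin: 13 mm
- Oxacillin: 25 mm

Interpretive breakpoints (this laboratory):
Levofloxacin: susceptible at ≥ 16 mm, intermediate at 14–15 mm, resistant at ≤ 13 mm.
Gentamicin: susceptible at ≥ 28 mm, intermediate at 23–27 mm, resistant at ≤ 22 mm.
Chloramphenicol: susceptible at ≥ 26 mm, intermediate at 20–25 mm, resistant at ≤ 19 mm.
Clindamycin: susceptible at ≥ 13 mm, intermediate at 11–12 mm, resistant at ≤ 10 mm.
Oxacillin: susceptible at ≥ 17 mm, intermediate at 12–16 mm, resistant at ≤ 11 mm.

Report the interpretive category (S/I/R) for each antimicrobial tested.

Levofloxacin 14 mm: in 14–15 mm — Intermediate
Gentamicin (23 mm) in 23–27 mm ⇒ Intermediate
Chloramphenicol 19 mm: ≤ 19 mm — resistant
Clindamycin (13 mm) ≥ 13 mm → S
Oxacillin (25 mm) ≥ 17 mm → S

I, I, R, S, S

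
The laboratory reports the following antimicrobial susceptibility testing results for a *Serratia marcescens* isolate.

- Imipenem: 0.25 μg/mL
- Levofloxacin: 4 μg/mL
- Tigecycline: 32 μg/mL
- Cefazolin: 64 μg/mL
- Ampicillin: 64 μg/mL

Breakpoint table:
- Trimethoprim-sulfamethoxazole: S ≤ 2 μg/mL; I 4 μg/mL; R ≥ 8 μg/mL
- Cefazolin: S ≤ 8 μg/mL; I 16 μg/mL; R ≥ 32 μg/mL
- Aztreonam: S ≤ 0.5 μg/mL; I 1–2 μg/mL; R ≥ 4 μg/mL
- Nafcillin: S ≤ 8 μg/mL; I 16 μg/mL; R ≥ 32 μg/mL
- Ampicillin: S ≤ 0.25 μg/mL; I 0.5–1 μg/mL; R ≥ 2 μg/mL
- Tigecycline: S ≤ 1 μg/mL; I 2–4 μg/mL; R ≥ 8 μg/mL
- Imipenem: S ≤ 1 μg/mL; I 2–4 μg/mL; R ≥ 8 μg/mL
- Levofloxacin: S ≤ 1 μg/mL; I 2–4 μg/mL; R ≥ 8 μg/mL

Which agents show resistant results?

tigecycline, cefazolin, ampicillin

Imipenem 0.25 μg/mL: ≤ 1 μg/mL → Susceptible
Levofloxacin 4 μg/mL: in 2–4 μg/mL — intermediate
Tigecycline 32 μg/mL: ≥ 8 μg/mL — R
Cefazolin: 64 μg/mL is ≥ 32 μg/mL → R
Ampicillin (64 μg/mL) ≥ 2 μg/mL → resistant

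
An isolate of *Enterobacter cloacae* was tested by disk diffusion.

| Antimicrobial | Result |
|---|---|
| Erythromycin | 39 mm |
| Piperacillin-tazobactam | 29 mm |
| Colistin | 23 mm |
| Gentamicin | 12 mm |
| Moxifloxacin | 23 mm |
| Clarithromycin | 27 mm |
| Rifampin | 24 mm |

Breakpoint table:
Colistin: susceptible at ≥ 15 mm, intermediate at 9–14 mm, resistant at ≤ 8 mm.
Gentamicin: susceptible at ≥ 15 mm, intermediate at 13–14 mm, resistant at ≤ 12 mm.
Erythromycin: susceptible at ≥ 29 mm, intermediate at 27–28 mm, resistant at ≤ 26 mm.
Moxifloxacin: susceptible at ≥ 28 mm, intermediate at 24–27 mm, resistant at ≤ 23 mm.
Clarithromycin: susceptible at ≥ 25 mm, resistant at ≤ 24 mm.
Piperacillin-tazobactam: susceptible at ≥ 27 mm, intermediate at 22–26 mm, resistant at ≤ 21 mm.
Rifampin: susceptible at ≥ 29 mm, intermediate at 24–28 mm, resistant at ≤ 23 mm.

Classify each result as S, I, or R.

Erythromycin (39 mm) ≥ 29 mm ⇒ susceptible
Piperacillin-tazobactam: 29 mm is ≥ 27 mm ⇒ susceptible
Colistin 23 mm: ≥ 15 mm — Susceptible
Gentamicin: 12 mm is ≤ 12 mm — R
Moxifloxacin 23 mm: ≤ 23 mm → R
Clarithromycin: 27 mm is ≥ 25 mm → susceptible
Rifampin: 24 mm is in 24–28 mm ⇒ intermediate

S, S, S, R, R, S, I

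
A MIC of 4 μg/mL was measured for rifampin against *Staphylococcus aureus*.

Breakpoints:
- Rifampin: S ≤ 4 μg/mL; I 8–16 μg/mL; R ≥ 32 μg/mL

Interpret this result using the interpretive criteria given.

Rifampin: 4 μg/mL is ≤ 4 μg/mL — susceptible

Susceptible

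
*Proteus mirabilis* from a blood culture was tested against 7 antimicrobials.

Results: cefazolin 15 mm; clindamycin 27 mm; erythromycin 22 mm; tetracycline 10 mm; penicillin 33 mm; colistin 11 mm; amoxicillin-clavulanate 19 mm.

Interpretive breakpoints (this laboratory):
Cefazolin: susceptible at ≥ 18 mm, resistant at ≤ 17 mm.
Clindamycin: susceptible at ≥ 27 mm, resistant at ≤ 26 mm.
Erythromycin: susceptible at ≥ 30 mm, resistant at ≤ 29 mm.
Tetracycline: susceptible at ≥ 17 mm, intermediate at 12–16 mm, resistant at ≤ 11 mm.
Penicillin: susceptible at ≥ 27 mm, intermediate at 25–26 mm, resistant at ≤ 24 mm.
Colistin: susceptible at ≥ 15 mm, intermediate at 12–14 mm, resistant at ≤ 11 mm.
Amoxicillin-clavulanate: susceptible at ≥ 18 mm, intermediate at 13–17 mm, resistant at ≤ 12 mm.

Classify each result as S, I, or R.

Cefazolin: 15 mm is ≤ 17 mm — R
Clindamycin: 27 mm is ≥ 27 mm → Susceptible
Erythromycin: 22 mm is ≤ 29 mm ⇒ R
Tetracycline (10 mm) ≤ 11 mm — Resistant
Penicillin 33 mm: ≥ 27 mm — Susceptible
Colistin (11 mm) ≤ 11 mm → resistant
Amoxicillin-clavulanate: 19 mm is ≥ 18 mm ⇒ susceptible

R, S, R, R, S, R, S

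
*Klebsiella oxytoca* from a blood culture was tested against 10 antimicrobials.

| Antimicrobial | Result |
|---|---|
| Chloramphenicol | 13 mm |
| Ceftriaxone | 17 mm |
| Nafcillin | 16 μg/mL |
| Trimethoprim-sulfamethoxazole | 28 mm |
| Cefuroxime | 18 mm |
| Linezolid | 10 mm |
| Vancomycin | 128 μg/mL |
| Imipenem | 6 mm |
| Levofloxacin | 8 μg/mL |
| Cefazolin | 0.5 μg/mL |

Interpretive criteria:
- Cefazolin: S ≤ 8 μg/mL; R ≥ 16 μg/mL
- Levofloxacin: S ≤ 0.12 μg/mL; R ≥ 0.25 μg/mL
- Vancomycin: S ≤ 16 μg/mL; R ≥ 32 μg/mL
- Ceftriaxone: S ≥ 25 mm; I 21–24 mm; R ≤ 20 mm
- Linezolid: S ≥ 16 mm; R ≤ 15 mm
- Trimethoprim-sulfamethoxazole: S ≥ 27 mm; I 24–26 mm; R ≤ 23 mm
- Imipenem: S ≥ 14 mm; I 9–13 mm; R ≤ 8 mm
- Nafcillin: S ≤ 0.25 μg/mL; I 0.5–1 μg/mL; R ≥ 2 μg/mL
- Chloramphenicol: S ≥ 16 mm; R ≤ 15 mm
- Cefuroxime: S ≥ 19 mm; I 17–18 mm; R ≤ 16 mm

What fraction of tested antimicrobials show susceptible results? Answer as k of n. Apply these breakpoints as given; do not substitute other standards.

Chloramphenicol: 13 mm is ≤ 15 mm → R
Ceftriaxone 17 mm: ≤ 20 mm → R
Nafcillin: 16 μg/mL is ≥ 2 μg/mL ⇒ Resistant
Trimethoprim-sulfamethoxazole: 28 mm is ≥ 27 mm → susceptible
Cefuroxime (18 mm) in 17–18 mm — Intermediate
Linezolid 10 mm: ≤ 15 mm → R
Vancomycin 128 μg/mL: ≥ 32 μg/mL → Resistant
Imipenem: 6 mm is ≤ 8 mm ⇒ resistant
Levofloxacin: 8 μg/mL is ≥ 0.25 μg/mL → Resistant
Cefazolin 0.5 μg/mL: ≤ 8 μg/mL — S
Susceptible: 2/10

2 of 10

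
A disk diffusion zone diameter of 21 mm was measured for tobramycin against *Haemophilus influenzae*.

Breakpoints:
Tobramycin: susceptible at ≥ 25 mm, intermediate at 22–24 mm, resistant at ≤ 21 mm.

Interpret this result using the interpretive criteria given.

R

Tobramycin (21 mm) ≤ 21 mm ⇒ resistant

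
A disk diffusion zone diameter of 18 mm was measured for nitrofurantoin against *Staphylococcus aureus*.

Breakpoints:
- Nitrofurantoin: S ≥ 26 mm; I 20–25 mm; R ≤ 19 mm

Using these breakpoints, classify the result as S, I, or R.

Nitrofurantoin (18 mm) ≤ 19 mm ⇒ resistant

R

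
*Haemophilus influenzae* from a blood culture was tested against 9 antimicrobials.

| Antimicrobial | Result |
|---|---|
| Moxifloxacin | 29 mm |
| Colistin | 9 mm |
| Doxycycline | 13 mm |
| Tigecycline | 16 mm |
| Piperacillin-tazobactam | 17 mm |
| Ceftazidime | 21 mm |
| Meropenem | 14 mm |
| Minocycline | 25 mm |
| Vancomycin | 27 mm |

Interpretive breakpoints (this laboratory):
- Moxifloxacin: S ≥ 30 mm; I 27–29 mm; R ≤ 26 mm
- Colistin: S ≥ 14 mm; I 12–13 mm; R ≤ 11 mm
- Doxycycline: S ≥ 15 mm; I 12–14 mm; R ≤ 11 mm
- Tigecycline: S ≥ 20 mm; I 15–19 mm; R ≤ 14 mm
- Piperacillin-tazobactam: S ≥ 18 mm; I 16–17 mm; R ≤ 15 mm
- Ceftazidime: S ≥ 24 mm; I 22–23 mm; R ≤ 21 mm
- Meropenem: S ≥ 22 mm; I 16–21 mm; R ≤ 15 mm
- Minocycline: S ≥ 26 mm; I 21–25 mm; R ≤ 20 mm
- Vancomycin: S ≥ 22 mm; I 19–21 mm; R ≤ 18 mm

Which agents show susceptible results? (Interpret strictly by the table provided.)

Moxifloxacin (29 mm) in 27–29 mm — Intermediate
Colistin 9 mm: ≤ 11 mm — resistant
Doxycycline: 13 mm is in 12–14 mm ⇒ I
Tigecycline: 16 mm is in 15–19 mm ⇒ Intermediate
Piperacillin-tazobactam: 17 mm is in 16–17 mm → Intermediate
Ceftazidime 21 mm: ≤ 21 mm ⇒ Resistant
Meropenem: 14 mm is ≤ 15 mm ⇒ resistant
Minocycline (25 mm) in 21–25 mm — intermediate
Vancomycin: 27 mm is ≥ 22 mm → Susceptible

vancomycin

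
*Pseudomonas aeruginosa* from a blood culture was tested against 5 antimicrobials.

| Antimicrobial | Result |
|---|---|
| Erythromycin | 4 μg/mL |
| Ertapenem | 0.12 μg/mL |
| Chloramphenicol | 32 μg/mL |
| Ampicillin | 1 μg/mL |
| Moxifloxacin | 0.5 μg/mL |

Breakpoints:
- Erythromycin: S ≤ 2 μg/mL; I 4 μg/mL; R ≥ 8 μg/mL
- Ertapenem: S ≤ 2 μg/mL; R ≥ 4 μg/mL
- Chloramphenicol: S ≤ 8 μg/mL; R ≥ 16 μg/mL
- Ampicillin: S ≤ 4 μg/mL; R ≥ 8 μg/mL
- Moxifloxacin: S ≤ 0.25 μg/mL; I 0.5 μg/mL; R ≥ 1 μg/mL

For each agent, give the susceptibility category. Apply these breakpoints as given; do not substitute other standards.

Erythromycin: 4 μg/mL is = 4 μg/mL — I
Ertapenem (0.12 μg/mL) ≤ 2 μg/mL — Susceptible
Chloramphenicol: 32 μg/mL is ≥ 16 μg/mL → resistant
Ampicillin: 1 μg/mL is ≤ 4 μg/mL — susceptible
Moxifloxacin 0.5 μg/mL: = 0.5 μg/mL → intermediate

I, S, R, S, I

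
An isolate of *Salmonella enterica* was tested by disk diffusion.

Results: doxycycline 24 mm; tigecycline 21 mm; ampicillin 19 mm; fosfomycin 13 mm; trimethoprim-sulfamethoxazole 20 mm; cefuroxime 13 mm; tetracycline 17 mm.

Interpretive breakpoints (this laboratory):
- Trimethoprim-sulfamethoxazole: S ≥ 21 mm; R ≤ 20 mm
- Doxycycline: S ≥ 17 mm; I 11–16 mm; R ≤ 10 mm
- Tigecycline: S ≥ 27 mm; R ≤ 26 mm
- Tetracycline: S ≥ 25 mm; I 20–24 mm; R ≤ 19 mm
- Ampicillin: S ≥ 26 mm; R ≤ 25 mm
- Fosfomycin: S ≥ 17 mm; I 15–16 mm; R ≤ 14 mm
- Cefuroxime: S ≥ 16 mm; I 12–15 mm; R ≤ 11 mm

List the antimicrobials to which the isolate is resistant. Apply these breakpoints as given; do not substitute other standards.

tigecycline, ampicillin, fosfomycin, trimethoprim-sulfamethoxazole, tetracycline

Doxycycline 24 mm: ≥ 17 mm → S
Tigecycline 21 mm: ≤ 26 mm — Resistant
Ampicillin 19 mm: ≤ 25 mm ⇒ Resistant
Fosfomycin: 13 mm is ≤ 14 mm — R
Trimethoprim-sulfamethoxazole (20 mm) ≤ 20 mm — resistant
Cefuroxime (13 mm) in 12–15 mm ⇒ I
Tetracycline: 17 mm is ≤ 19 mm → R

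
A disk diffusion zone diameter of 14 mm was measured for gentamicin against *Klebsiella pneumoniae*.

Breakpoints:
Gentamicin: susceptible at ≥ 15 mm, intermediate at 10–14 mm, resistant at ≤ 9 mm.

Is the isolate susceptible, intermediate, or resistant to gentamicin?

Gentamicin (14 mm) in 10–14 mm ⇒ I

Intermediate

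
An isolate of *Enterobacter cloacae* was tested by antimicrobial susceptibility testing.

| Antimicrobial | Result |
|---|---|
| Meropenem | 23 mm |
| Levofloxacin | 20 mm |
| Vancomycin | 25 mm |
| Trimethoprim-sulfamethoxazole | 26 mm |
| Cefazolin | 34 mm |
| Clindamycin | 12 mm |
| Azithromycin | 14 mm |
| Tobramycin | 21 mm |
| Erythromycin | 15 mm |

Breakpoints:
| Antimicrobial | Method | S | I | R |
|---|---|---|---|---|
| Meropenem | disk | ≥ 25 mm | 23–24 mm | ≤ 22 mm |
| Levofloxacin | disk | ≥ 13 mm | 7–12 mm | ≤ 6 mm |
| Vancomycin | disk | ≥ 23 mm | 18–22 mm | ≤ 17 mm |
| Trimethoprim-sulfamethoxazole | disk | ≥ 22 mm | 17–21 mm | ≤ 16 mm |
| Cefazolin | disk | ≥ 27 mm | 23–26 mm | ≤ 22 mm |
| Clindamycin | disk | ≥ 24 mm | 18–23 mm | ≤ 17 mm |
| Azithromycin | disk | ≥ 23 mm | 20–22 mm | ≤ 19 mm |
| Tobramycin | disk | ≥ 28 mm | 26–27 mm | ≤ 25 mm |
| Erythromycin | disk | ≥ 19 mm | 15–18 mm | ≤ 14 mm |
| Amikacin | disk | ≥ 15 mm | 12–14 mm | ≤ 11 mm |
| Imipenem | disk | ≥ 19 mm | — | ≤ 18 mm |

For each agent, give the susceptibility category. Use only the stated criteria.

I, S, S, S, S, R, R, R, I

Meropenem: 23 mm is in 23–24 mm ⇒ intermediate
Levofloxacin (20 mm) ≥ 13 mm ⇒ Susceptible
Vancomycin: 25 mm is ≥ 23 mm — S
Trimethoprim-sulfamethoxazole 26 mm: ≥ 22 mm ⇒ susceptible
Cefazolin (34 mm) ≥ 27 mm ⇒ Susceptible
Clindamycin: 12 mm is ≤ 17 mm — Resistant
Azithromycin (14 mm) ≤ 19 mm → Resistant
Tobramycin (21 mm) ≤ 25 mm ⇒ Resistant
Erythromycin (15 mm) in 15–18 mm ⇒ intermediate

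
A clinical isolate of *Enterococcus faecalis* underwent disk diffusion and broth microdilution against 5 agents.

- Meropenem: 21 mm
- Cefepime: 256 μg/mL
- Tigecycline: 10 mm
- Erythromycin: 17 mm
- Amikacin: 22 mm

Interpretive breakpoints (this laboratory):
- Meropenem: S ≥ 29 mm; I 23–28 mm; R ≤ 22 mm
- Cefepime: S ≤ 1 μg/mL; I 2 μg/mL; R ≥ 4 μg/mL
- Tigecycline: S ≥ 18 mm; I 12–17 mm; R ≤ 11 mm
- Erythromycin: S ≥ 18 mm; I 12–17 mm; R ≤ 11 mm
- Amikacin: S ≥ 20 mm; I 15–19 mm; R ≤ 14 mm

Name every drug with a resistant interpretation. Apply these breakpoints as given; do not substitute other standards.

meropenem, cefepime, tigecycline

Meropenem (21 mm) ≤ 22 mm ⇒ R
Cefepime (256 μg/mL) ≥ 4 μg/mL → Resistant
Tigecycline: 10 mm is ≤ 11 mm → R
Erythromycin (17 mm) in 12–17 mm — intermediate
Amikacin 22 mm: ≥ 20 mm ⇒ S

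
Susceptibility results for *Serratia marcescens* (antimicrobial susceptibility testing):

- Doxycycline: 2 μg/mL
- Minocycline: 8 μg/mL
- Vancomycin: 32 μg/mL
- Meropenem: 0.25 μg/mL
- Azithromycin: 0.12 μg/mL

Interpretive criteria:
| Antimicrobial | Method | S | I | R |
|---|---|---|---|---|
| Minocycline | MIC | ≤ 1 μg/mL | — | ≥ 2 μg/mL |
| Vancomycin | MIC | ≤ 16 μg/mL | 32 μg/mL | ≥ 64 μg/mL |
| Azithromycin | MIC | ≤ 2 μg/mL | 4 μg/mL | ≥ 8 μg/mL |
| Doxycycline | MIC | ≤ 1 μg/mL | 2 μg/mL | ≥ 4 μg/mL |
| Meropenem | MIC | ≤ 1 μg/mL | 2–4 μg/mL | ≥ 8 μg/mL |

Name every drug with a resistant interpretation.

Doxycycline 2 μg/mL: = 2 μg/mL — intermediate
Minocycline: 8 μg/mL is ≥ 2 μg/mL → resistant
Vancomycin 32 μg/mL: = 32 μg/mL ⇒ intermediate
Meropenem: 0.25 μg/mL is ≤ 1 μg/mL → susceptible
Azithromycin: 0.12 μg/mL is ≤ 2 μg/mL ⇒ susceptible

minocycline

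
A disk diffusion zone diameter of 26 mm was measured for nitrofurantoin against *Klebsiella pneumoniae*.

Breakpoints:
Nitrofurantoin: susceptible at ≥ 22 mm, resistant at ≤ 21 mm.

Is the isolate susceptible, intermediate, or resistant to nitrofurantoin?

Nitrofurantoin 26 mm: ≥ 22 mm — Susceptible

S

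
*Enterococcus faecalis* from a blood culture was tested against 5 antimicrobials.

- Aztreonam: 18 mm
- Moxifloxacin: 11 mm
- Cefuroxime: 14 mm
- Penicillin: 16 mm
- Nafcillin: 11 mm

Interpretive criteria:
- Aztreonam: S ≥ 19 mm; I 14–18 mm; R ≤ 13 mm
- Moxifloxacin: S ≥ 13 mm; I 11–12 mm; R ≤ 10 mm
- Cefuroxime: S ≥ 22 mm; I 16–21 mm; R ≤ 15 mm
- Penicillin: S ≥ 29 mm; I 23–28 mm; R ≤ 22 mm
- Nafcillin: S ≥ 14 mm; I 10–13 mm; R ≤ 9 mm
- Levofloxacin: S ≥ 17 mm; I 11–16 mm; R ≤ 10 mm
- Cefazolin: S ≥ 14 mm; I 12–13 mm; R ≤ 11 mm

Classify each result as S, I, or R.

I, I, R, R, I

Aztreonam 18 mm: in 14–18 mm — intermediate
Moxifloxacin (11 mm) in 11–12 mm → Intermediate
Cefuroxime (14 mm) ≤ 15 mm → Resistant
Penicillin: 16 mm is ≤ 22 mm — Resistant
Nafcillin: 11 mm is in 10–13 mm ⇒ intermediate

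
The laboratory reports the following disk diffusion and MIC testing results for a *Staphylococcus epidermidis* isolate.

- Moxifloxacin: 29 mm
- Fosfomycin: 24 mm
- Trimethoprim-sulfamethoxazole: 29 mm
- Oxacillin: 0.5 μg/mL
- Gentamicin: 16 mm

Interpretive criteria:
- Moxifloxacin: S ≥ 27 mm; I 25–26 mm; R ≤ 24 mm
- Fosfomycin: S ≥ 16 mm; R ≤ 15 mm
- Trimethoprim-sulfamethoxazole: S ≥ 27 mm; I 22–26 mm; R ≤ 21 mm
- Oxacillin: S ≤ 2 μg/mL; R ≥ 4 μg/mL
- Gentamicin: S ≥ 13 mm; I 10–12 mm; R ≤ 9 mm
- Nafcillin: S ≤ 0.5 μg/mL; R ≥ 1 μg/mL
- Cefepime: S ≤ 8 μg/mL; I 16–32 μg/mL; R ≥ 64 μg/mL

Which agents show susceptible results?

moxifloxacin, fosfomycin, trimethoprim-sulfamethoxazole, oxacillin, gentamicin

Moxifloxacin 29 mm: ≥ 27 mm ⇒ S
Fosfomycin 24 mm: ≥ 16 mm ⇒ Susceptible
Trimethoprim-sulfamethoxazole (29 mm) ≥ 27 mm — susceptible
Oxacillin: 0.5 μg/mL is ≤ 2 μg/mL ⇒ Susceptible
Gentamicin 16 mm: ≥ 13 mm — susceptible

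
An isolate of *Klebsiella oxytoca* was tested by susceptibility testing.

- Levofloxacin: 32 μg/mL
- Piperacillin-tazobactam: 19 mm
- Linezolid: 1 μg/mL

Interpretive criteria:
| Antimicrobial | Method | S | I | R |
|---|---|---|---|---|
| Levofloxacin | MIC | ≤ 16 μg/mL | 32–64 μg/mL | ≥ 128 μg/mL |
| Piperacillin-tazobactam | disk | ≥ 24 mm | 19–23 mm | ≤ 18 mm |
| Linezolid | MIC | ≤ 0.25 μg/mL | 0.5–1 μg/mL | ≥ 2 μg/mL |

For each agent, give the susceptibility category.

I, I, I

Levofloxacin 32 μg/mL: in 32–64 μg/mL ⇒ I
Piperacillin-tazobactam 19 mm: in 19–23 mm → intermediate
Linezolid: 1 μg/mL is in 0.5–1 μg/mL — intermediate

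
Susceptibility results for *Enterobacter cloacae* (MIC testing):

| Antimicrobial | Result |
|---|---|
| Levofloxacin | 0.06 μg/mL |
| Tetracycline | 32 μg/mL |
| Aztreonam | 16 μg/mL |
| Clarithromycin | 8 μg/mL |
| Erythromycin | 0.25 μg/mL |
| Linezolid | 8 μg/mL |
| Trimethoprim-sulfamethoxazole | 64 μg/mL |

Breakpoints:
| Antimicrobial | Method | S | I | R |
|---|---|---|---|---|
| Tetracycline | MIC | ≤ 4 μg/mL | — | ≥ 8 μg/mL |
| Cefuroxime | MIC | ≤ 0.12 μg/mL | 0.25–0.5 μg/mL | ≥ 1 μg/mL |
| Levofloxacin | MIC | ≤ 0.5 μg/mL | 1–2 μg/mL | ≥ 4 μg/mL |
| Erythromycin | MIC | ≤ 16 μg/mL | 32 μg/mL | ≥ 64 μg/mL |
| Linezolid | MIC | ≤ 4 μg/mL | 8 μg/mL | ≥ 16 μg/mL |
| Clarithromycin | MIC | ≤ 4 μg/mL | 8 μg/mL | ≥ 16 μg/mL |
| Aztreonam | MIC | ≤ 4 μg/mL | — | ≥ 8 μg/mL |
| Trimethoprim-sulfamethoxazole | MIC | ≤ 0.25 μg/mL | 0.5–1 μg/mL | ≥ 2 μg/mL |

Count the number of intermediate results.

Levofloxacin: 0.06 μg/mL is ≤ 0.5 μg/mL ⇒ S
Tetracycline 32 μg/mL: ≥ 8 μg/mL → Resistant
Aztreonam: 16 μg/mL is ≥ 8 μg/mL → R
Clarithromycin (8 μg/mL) = 8 μg/mL — Intermediate
Erythromycin: 0.25 μg/mL is ≤ 16 μg/mL ⇒ susceptible
Linezolid: 8 μg/mL is = 8 μg/mL ⇒ I
Trimethoprim-sulfamethoxazole 64 μg/mL: ≥ 2 μg/mL — Resistant
Intermediate: 2

2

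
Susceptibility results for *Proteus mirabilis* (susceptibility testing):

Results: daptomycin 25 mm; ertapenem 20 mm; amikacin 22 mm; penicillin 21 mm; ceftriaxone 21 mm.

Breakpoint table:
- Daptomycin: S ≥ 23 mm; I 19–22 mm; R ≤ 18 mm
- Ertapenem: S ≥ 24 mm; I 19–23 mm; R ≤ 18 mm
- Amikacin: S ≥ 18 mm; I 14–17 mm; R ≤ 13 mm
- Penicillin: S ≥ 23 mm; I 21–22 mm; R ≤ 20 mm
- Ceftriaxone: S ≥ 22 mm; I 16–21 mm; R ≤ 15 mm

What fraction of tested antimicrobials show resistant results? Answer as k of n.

Daptomycin: 25 mm is ≥ 23 mm → susceptible
Ertapenem 20 mm: in 19–23 mm ⇒ intermediate
Amikacin (22 mm) ≥ 18 mm → S
Penicillin 21 mm: in 21–22 mm — Intermediate
Ceftriaxone 21 mm: in 16–21 mm — I
Resistant: 0/5

0 of 5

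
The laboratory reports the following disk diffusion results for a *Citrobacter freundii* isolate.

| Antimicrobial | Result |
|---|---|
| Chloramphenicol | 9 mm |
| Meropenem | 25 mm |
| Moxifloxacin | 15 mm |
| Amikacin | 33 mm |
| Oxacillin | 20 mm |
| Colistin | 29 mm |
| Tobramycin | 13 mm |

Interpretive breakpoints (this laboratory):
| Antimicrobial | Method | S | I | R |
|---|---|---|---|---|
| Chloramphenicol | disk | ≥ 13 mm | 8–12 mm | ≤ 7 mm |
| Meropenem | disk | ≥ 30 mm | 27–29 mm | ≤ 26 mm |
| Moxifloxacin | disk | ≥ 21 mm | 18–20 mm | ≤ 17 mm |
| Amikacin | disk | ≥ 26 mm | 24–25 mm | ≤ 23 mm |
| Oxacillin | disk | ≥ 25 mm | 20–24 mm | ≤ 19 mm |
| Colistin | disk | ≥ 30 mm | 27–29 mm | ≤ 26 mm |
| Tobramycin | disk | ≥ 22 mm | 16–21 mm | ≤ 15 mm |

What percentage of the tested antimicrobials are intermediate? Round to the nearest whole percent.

43%

Chloramphenicol 9 mm: in 8–12 mm — Intermediate
Meropenem (25 mm) ≤ 26 mm ⇒ resistant
Moxifloxacin 15 mm: ≤ 17 mm — Resistant
Amikacin 33 mm: ≥ 26 mm ⇒ Susceptible
Oxacillin: 20 mm is in 20–24 mm ⇒ intermediate
Colistin: 29 mm is in 27–29 mm ⇒ Intermediate
Tobramycin 13 mm: ≤ 15 mm — resistant
Intermediate: 3/7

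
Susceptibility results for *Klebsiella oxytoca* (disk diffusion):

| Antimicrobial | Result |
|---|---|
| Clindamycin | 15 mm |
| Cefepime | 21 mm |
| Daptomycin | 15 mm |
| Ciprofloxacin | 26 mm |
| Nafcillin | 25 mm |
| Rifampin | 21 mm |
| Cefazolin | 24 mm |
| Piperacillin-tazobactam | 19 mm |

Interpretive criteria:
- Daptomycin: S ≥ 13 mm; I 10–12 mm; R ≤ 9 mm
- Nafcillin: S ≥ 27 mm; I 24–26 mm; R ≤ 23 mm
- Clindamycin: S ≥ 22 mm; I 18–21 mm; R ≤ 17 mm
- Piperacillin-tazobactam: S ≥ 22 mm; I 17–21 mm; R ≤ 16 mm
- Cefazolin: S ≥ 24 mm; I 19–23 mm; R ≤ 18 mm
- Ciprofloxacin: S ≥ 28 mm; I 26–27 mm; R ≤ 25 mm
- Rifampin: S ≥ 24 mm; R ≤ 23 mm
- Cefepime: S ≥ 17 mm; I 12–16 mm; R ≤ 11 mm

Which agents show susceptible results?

Clindamycin 15 mm: ≤ 17 mm → R
Cefepime: 21 mm is ≥ 17 mm ⇒ susceptible
Daptomycin: 15 mm is ≥ 13 mm — Susceptible
Ciprofloxacin (26 mm) in 26–27 mm — Intermediate
Nafcillin (25 mm) in 24–26 mm → I
Rifampin 21 mm: ≤ 23 mm — R
Cefazolin (24 mm) ≥ 24 mm — S
Piperacillin-tazobactam (19 mm) in 17–21 mm ⇒ intermediate

cefepime, daptomycin, cefazolin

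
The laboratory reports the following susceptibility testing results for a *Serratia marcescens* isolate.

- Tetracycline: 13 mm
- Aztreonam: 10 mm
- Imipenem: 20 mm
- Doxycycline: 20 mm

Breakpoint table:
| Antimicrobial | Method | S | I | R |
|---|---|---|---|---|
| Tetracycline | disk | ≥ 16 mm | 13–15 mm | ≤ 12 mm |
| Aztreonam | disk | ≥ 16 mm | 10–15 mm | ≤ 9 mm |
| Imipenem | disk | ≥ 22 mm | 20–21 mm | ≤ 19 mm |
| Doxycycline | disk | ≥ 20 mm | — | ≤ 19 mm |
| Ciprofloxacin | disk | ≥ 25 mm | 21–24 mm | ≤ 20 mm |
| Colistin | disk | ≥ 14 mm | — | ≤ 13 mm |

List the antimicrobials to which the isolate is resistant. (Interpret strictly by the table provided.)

none

Tetracycline (13 mm) in 13–15 mm — Intermediate
Aztreonam (10 mm) in 10–15 mm — I
Imipenem (20 mm) in 20–21 mm ⇒ I
Doxycycline: 20 mm is ≥ 20 mm — susceptible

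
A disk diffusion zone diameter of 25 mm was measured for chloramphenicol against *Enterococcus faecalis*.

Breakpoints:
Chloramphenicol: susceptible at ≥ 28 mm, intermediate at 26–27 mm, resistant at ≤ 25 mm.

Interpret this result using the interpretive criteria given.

R

Chloramphenicol (25 mm) ≤ 25 mm — R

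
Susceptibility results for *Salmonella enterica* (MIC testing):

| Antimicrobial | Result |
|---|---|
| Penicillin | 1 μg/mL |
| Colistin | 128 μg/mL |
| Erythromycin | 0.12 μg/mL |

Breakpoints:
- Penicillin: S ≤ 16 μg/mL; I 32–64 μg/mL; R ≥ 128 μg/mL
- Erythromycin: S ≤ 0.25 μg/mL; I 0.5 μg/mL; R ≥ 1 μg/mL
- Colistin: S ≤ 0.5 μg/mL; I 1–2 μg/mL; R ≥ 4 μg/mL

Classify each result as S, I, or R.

S, R, S

Penicillin: 1 μg/mL is ≤ 16 μg/mL → S
Colistin: 128 μg/mL is ≥ 4 μg/mL → resistant
Erythromycin (0.12 μg/mL) ≤ 0.25 μg/mL — S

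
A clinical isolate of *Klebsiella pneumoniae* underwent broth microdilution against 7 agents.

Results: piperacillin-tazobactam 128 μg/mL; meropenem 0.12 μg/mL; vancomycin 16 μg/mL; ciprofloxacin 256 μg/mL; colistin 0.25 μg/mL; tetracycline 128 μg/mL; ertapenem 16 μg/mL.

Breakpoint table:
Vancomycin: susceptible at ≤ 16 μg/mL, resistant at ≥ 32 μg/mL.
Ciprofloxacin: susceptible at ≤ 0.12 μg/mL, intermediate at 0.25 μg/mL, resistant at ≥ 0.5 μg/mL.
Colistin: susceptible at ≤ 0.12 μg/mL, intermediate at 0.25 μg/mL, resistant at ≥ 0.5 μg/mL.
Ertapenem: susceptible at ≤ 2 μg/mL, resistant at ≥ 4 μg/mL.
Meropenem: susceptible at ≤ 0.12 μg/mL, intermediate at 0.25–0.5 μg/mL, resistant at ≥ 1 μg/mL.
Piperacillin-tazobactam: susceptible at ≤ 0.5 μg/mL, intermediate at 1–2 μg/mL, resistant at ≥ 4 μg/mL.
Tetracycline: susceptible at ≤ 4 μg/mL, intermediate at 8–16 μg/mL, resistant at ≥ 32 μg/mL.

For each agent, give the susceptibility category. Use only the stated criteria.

R, S, S, R, I, R, R

Piperacillin-tazobactam (128 μg/mL) ≥ 4 μg/mL — resistant
Meropenem (0.12 μg/mL) ≤ 0.12 μg/mL ⇒ S
Vancomycin (16 μg/mL) ≤ 16 μg/mL ⇒ susceptible
Ciprofloxacin: 256 μg/mL is ≥ 0.5 μg/mL — resistant
Colistin 0.25 μg/mL: = 0.25 μg/mL ⇒ Intermediate
Tetracycline (128 μg/mL) ≥ 32 μg/mL → resistant
Ertapenem (16 μg/mL) ≥ 4 μg/mL ⇒ R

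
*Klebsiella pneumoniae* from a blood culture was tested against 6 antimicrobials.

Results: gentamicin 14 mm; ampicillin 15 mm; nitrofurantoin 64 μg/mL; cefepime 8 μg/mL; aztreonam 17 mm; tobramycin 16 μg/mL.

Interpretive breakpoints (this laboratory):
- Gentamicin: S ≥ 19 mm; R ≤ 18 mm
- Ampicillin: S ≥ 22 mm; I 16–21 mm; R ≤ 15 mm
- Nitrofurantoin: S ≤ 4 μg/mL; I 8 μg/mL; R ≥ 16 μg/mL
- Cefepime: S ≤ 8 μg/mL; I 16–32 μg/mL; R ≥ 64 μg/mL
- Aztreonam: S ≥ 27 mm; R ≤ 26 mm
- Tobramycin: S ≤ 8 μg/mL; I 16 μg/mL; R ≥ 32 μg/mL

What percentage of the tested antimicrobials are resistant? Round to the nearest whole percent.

67%

Gentamicin 14 mm: ≤ 18 mm ⇒ resistant
Ampicillin (15 mm) ≤ 15 mm → R
Nitrofurantoin (64 μg/mL) ≥ 16 μg/mL ⇒ Resistant
Cefepime (8 μg/mL) ≤ 8 μg/mL — S
Aztreonam 17 mm: ≤ 26 mm ⇒ resistant
Tobramycin: 16 μg/mL is = 16 μg/mL — Intermediate
Resistant: 4/6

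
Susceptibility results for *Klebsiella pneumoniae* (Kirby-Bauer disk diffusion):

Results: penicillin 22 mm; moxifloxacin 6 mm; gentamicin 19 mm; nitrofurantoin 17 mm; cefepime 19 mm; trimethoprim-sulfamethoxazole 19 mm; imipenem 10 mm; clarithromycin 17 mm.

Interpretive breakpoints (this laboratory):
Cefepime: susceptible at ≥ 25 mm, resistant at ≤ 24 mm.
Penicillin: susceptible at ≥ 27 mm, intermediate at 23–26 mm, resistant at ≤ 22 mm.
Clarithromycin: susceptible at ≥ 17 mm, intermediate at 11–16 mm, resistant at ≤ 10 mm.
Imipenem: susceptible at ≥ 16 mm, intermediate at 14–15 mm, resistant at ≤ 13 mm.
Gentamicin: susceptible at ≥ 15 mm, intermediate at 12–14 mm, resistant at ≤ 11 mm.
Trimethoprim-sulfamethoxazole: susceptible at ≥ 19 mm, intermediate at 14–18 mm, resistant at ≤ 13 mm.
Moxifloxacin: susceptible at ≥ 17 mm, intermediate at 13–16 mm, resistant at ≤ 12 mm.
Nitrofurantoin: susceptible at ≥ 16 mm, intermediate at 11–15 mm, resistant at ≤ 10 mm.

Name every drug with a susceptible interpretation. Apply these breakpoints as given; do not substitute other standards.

Penicillin: 22 mm is ≤ 22 mm — resistant
Moxifloxacin (6 mm) ≤ 12 mm — Resistant
Gentamicin: 19 mm is ≥ 15 mm ⇒ Susceptible
Nitrofurantoin 17 mm: ≥ 16 mm — Susceptible
Cefepime: 19 mm is ≤ 24 mm — Resistant
Trimethoprim-sulfamethoxazole: 19 mm is ≥ 19 mm ⇒ Susceptible
Imipenem 10 mm: ≤ 13 mm — Resistant
Clarithromycin (17 mm) ≥ 17 mm — Susceptible

gentamicin, nitrofurantoin, trimethoprim-sulfamethoxazole, clarithromycin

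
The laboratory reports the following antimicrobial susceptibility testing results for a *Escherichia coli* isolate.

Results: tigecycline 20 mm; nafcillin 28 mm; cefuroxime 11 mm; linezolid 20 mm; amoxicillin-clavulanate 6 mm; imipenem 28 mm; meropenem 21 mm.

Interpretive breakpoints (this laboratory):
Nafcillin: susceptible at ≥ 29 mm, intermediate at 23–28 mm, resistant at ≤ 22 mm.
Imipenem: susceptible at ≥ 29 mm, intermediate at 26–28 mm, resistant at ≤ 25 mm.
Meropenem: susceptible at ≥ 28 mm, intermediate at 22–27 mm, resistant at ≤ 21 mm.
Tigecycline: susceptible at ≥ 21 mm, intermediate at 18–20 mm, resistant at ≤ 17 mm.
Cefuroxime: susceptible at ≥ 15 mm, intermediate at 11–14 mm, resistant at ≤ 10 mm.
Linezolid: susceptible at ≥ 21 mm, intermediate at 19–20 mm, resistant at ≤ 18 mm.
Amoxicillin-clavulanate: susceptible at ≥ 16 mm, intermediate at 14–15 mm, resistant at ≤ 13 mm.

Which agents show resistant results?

amoxicillin-clavulanate, meropenem

Tigecycline: 20 mm is in 18–20 mm ⇒ Intermediate
Nafcillin: 28 mm is in 23–28 mm → I
Cefuroxime (11 mm) in 11–14 mm ⇒ intermediate
Linezolid (20 mm) in 19–20 mm → intermediate
Amoxicillin-clavulanate (6 mm) ≤ 13 mm — Resistant
Imipenem 28 mm: in 26–28 mm → I
Meropenem: 21 mm is ≤ 21 mm ⇒ resistant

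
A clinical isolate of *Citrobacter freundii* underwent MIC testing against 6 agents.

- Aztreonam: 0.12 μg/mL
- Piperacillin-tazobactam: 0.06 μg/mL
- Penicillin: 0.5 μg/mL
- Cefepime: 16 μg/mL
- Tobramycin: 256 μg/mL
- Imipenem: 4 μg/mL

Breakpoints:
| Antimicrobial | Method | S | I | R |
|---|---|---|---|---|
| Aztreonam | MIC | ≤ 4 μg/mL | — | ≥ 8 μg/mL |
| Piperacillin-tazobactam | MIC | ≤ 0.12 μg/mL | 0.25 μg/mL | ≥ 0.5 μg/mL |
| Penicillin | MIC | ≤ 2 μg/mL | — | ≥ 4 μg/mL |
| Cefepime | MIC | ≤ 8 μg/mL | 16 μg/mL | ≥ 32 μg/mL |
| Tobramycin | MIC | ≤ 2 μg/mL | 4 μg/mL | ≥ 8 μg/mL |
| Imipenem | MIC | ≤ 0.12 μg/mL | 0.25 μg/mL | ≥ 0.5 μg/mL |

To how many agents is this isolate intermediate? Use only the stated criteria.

1

Aztreonam (0.12 μg/mL) ≤ 4 μg/mL → S
Piperacillin-tazobactam: 0.06 μg/mL is ≤ 0.12 μg/mL — S
Penicillin 0.5 μg/mL: ≤ 2 μg/mL ⇒ susceptible
Cefepime: 16 μg/mL is = 16 μg/mL ⇒ I
Tobramycin: 256 μg/mL is ≥ 8 μg/mL ⇒ resistant
Imipenem 4 μg/mL: ≥ 0.5 μg/mL → Resistant
Intermediate: 1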